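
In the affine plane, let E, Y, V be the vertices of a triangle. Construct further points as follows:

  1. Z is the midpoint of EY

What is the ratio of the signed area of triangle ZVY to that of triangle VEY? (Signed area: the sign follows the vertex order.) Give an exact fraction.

Work in coordinates with E = (0, 0), Y = (1, 0), V = (0, 1).
1. Z is the midpoint of EY ⇒ Z = (1/2, 0)
2·[ZVY] = -1/2, 2·[VEY] = 1
[ZVY]:[VEY] = -1/2:1 = -1/2

[ZVY]:[VEY] = -1/2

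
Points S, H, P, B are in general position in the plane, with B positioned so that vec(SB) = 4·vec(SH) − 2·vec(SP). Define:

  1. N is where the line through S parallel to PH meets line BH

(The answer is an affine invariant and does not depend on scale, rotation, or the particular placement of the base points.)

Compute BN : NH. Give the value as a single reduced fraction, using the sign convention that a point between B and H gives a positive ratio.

BN:NH = -2

Set S = (0, 0), H = (1, 0), P = (0, 1), B = (4, -2); any affine frame gives the same invariant.
1. N is where the line through S parallel to PH meets line BH ⇒ N = (-2, 2)
N = B + t·(H−B) with t = 2, so BN:NH = t:(1−t) = 2:-1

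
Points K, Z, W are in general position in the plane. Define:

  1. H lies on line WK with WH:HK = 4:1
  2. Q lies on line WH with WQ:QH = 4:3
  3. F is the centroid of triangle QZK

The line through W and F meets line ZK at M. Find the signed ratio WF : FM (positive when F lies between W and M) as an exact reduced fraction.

Assign K = (0, 0), Z = (1, 0), W = (0, 1) — the answer is frame-independent, so this choice is without loss of generality.
1. H lies on line WK with WH:HK = 4:1 ⇒ H = (0, 1/5)
2. Q lies on line WH with WQ:QH = 4:3 ⇒ Q = (0, 19/35)
3. F is the centroid of triangle QZK ⇒ F = (1/3, 19/105)
line WF meets ZK at M = (35/86, 0)
F = W + t·(M−W) with t = 86/105, so WF:FM = 86/105:19/105

WF:FM = 86/19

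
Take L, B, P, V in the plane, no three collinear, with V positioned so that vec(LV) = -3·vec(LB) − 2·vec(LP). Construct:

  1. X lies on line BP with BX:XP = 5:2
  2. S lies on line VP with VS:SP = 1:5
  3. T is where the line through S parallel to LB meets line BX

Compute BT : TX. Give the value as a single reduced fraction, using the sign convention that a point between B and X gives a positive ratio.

BT:TX = -21/31

Set L = (0, 0), B = (1, 0), P = (0, 1), V = (-3, -2); any affine frame gives the same invariant.
1. X lies on line BP with BX:XP = 5:2 ⇒ X = (2/7, 5/7)
2. S lies on line VP with VS:SP = 1:5 ⇒ S = (-5/2, -3/2)
3. T is where the line through S parallel to LB meets line BX ⇒ T = (5/2, -3/2)
T = B + t·(X−B) with t = -21/10, so BT:TX = t:(1−t) = -21/10:31/10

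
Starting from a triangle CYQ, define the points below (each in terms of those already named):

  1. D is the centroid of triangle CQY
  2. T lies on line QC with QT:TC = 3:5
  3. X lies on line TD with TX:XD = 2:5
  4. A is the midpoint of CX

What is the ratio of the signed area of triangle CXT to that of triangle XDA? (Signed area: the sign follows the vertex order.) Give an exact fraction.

Set C = (0, 0), Y = (1, 0), Q = (0, 1); any affine frame gives the same invariant.
1. D is the centroid of triangle CQY ⇒ D = (1/3, 1/3)
2. T lies on line QC with QT:TC = 3:5 ⇒ T = (0, 5/8)
3. X lies on line TD with TX:XD = 2:5 ⇒ X = (2/21, 13/24)
4. A is the midpoint of CX ⇒ A = (1/21, 13/48)
2·[CXT] = 5/84, 2·[XDA] = -25/336
[CXT]:[XDA] = 5/84:-25/336 = -4/5

[CXT]:[XDA] = -4/5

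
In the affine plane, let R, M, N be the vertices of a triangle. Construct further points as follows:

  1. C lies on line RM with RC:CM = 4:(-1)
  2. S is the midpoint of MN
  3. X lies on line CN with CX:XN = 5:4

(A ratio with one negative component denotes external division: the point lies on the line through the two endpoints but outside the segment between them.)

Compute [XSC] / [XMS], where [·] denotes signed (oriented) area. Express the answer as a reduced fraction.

Assign R = (0, 0), M = (1, 0), N = (0, 1) — the answer is frame-independent, so this choice is without loss of generality.
1. C lies on line RM with RC:CM = 4:(-1) ⇒ C = (4/3, 0)
2. S is the midpoint of MN ⇒ S = (1/2, 1/2)
3. X lies on line CN with CX:XN = 5:4 ⇒ X = (16/27, 5/9)
2·[XSC] = 5/54, 2·[XMS] = -2/27
[XSC]:[XMS] = 5/54:-2/27 = -5/4

[XSC]:[XMS] = -5/4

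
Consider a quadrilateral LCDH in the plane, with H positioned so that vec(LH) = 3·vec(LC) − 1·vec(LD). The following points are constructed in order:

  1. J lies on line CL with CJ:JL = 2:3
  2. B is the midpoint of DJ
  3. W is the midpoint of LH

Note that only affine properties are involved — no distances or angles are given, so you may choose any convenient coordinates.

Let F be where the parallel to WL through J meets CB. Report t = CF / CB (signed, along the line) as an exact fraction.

Choose coordinates L = (0, 0), C = (1, 0), D = (0, 1), H = (3, -1).
1. J lies on line CL with CJ:JL = 2:3 ⇒ J = (3/5, 0)
2. B is the midpoint of DJ ⇒ B = (3/10, 1/2)
3. W is the midpoint of LH ⇒ W = (3/2, -1/2)
through J parallel to WL: direction (-3/2, 1/2); meets CB at F = (27/20, -1/4)
F = C + t·(B−C) with t = -1/2

t = -1/2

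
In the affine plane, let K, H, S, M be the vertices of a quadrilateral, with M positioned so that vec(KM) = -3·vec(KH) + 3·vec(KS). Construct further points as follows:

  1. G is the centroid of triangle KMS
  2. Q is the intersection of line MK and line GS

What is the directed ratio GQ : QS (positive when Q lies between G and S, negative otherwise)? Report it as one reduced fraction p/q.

GQ:QS = -1/3

Choose coordinates K = (0, 0), H = (1, 0), S = (0, 1), M = (-3, 3).
1. G is the centroid of triangle KMS ⇒ G = (-1, 4/3)
2. Q is the intersection of line MK and line GS ⇒ Q = (-3/2, 3/2)
Q = G + t·(S−G) with t = -1/2, so GQ:QS = t:(1−t) = -1/2:3/2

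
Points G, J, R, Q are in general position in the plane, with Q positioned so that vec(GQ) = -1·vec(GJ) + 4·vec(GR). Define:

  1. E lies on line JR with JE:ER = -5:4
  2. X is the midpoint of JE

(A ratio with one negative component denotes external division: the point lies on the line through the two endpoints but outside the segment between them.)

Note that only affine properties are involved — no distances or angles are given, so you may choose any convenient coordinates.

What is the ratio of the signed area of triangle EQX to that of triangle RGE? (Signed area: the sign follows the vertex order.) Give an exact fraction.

[EQX]:[RGE] = 5/4

Assign G = (0, 0), J = (1, 0), R = (0, 1), Q = (-1, 4) — the answer is frame-independent, so this choice is without loss of generality.
1. E lies on line JR with JE:ER = -5:4 ⇒ E = (-4, 5)
2. X is the midpoint of JE ⇒ X = (-3/2, 5/2)
2·[EQX] = -5, 2·[RGE] = -4
[EQX]:[RGE] = -5:-4 = 5/4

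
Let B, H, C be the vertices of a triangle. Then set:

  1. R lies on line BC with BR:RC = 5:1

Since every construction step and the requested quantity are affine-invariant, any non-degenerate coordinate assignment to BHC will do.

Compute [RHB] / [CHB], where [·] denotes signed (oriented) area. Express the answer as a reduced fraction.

[RHB]:[CHB] = 5/6

Set B = (0, 0), H = (1, 0), C = (0, 1); any affine frame gives the same invariant.
1. R lies on line BC with BR:RC = 5:1 ⇒ R = (0, 5/6)
2·[RHB] = -5/6, 2·[CHB] = -1
[RHB]:[CHB] = -5/6:-1 = 5/6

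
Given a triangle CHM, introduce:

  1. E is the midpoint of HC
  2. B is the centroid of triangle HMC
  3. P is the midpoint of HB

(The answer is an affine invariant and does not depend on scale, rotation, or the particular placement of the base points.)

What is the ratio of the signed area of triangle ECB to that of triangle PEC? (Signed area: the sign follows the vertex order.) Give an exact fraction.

Work in coordinates with C = (0, 0), H = (1, 0), M = (0, 1).
1. E is the midpoint of HC ⇒ E = (1/2, 0)
2. B is the centroid of triangle HMC ⇒ B = (1/3, 1/3)
3. P is the midpoint of HB ⇒ P = (2/3, 1/6)
2·[ECB] = -1/6, 2·[PEC] = -1/12
[ECB]:[PEC] = -1/6:-1/12 = 2

[ECB]:[PEC] = 2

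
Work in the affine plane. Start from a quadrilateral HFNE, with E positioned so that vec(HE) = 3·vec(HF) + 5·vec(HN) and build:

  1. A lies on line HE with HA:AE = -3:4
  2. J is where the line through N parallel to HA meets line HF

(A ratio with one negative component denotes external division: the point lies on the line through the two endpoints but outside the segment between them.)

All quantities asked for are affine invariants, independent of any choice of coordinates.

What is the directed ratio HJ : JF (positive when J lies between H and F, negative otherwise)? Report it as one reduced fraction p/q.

Choose coordinates H = (0, 0), F = (1, 0), N = (0, 1), E = (3, 5).
1. A lies on line HE with HA:AE = -3:4 ⇒ A = (-9, -15)
2. J is where the line through N parallel to HA meets line HF ⇒ J = (-3/5, 0)
J = H + t·(F−H) with t = -3/5, so HJ:JF = t:(1−t) = -3/5:8/5

HJ:JF = -3/8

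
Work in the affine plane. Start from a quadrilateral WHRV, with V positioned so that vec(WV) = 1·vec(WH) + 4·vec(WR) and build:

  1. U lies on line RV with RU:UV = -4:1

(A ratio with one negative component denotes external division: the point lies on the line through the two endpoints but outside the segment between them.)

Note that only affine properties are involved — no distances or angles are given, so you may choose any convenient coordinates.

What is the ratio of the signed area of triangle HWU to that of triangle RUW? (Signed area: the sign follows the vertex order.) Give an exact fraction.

Choose coordinates W = (0, 0), H = (1, 0), R = (0, 1), V = (1, 4).
1. U lies on line RV with RU:UV = -4:1 ⇒ U = (4/3, 5)
2·[HWU] = -5, 2·[RUW] = -4/3
[HWU]:[RUW] = -5:-4/3 = 15/4

[HWU]:[RUW] = 15/4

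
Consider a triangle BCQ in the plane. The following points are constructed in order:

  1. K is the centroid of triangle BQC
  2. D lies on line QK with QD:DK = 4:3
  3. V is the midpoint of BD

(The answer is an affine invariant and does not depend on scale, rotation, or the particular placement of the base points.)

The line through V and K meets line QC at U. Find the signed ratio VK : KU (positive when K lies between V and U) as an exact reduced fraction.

VK:KU = 11/14

Work in coordinates with B = (0, 0), C = (1, 0), Q = (0, 1).
1. K is the centroid of triangle BQC ⇒ K = (1/3, 1/3)
2. D lies on line QK with QD:DK = 4:3 ⇒ D = (4/21, 13/21)
3. V is the midpoint of BD ⇒ V = (2/21, 13/42)
line VK meets QC at U = (7/11, 4/11)
K = V + t·(U−V) with t = 11/25, so VK:KU = 11/25:14/25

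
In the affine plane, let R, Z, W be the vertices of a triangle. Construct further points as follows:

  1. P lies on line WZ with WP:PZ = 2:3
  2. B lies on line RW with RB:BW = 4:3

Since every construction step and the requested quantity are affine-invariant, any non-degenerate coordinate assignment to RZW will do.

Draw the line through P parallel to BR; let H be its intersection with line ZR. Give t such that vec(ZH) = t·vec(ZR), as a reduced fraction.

Choose coordinates R = (0, 0), Z = (1, 0), W = (0, 1).
1. P lies on line WZ with WP:PZ = 2:3 ⇒ P = (2/5, 3/5)
2. B lies on line RW with RB:BW = 4:3 ⇒ B = (0, 4/7)
through P parallel to BR: direction (0, -4/7); meets ZR at H = (2/5, 0)
H = Z + t·(R−Z) with t = 3/5

t = 3/5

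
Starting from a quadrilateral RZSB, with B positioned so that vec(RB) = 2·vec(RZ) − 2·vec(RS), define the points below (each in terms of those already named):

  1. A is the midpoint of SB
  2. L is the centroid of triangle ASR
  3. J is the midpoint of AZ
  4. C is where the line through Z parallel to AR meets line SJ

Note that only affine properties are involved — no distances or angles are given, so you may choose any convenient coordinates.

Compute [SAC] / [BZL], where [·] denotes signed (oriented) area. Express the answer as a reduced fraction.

[SAC]:[BZL] = 1/7

Set R = (0, 0), Z = (1, 0), S = (0, 1), B = (2, -2); any affine frame gives the same invariant.
1. A is the midpoint of SB ⇒ A = (1, -1/2)
2. L is the centroid of triangle ASR ⇒ L = (1/3, 1/6)
3. J is the midpoint of AZ ⇒ J = (1, -1/4)
4. C is where the line through Z parallel to AR meets line SJ ⇒ C = (2/3, 1/6)
2·[SAC] = 1/6, 2·[BZL] = 7/6
[SAC]:[BZL] = 1/6:7/6 = 1/7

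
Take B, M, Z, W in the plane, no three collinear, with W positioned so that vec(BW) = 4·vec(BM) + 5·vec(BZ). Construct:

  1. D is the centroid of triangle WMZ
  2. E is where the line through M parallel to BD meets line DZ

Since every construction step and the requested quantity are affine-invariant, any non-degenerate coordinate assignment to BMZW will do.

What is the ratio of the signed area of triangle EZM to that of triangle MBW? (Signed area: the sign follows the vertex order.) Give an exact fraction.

[EZM]:[MBW] = -88/75

Choose coordinates B = (0, 0), M = (1, 0), Z = (0, 1), W = (4, 5).
1. D is the centroid of triangle WMZ ⇒ D = (5/3, 2)
2. E is where the line through M parallel to BD meets line DZ ⇒ E = (11/3, 16/5)
2·[EZM] = 88/15, 2·[MBW] = -5
[EZM]:[MBW] = 88/15:-5 = -88/75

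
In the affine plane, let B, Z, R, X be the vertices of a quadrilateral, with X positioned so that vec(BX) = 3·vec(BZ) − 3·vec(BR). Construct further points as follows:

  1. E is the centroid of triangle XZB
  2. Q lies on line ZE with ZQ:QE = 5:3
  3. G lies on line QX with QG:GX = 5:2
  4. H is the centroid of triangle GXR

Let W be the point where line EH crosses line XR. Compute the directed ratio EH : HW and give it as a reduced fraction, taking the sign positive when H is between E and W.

Choose coordinates B = (0, 0), Z = (1, 0), R = (0, 1), X = (3, -3).
1. E is the centroid of triangle XZB ⇒ E = (4/3, -1)
2. Q lies on line ZE with ZQ:QE = 5:3 ⇒ Q = (29/24, -5/8)
3. G lies on line QX with QG:GX = 5:2 ⇒ G = (209/84, -65/28)
4. H is the centroid of triangle GXR ⇒ H = (461/252, -121/84)
line EH meets XR at W = (306/167, -241/167)
H = E + t·(W−E) with t = 167/168, so EH:HW = 167/168:1/168

EH:HW = 167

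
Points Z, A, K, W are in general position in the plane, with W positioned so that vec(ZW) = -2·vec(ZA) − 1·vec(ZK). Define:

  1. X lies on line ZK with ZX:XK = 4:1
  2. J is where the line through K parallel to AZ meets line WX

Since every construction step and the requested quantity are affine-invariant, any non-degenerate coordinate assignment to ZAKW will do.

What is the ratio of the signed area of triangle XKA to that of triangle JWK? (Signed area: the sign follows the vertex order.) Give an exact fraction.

[XKA]:[JWK] = 9/20

Set Z = (0, 0), A = (1, 0), K = (0, 1), W = (-2, -1); any affine frame gives the same invariant.
1. X lies on line ZK with ZX:XK = 4:1 ⇒ X = (0, 4/5)
2. J is where the line through K parallel to AZ meets line WX ⇒ J = (2/9, 1)
2·[XKA] = -1/5, 2·[JWK] = -4/9
[XKA]:[JWK] = -1/5:-4/9 = 9/20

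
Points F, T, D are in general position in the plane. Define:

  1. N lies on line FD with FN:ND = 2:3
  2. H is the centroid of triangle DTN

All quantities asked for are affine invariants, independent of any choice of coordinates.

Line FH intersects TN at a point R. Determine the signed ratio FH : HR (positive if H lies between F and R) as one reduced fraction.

FH:HR = -3

Work in coordinates with F = (0, 0), T = (1, 0), D = (0, 1).
1. N lies on line FD with FN:ND = 2:3 ⇒ N = (0, 2/5)
2. H is the centroid of triangle DTN ⇒ H = (1/3, 7/15)
line FH meets TN at R = (2/9, 14/45)
H = F + t·(R−F) with t = 3/2, so FH:HR = 3/2:-1/2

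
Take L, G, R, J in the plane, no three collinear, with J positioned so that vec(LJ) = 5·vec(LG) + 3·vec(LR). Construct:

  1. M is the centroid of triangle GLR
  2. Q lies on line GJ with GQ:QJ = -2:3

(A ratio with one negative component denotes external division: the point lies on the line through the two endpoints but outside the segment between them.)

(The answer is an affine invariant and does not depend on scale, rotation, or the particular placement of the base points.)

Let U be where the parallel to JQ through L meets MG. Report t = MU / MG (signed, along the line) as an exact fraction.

Choose coordinates L = (0, 0), G = (1, 0), R = (0, 1), J = (5, 3).
1. M is the centroid of triangle GLR ⇒ M = (1/3, 1/3)
2. Q lies on line GJ with GQ:QJ = -2:3 ⇒ Q = (-7, -6)
through L parallel to JQ: direction (-12, -9); meets MG at U = (2/5, 3/10)
U = M + t·(G−M) with t = 1/10

t = 1/10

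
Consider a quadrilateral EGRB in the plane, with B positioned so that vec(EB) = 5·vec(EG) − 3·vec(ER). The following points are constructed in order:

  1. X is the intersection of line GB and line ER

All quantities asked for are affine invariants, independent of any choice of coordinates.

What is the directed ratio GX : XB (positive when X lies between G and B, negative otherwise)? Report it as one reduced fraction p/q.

Choose coordinates E = (0, 0), G = (1, 0), R = (0, 1), B = (5, -3).
1. X is the intersection of line GB and line ER ⇒ X = (0, 3/4)
X = G + t·(B−G) with t = -1/4, so GX:XB = t:(1−t) = -1/4:5/4

GX:XB = -1/5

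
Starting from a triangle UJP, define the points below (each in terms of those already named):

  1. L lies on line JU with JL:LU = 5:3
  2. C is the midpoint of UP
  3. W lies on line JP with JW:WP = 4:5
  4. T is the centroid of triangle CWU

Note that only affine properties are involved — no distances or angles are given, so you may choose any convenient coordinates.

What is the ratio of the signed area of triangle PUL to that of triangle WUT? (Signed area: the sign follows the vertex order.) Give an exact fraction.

[PUL]:[WUT] = -81/20

Work in coordinates with U = (0, 0), J = (1, 0), P = (0, 1).
1. L lies on line JU with JL:LU = 5:3 ⇒ L = (3/8, 0)
2. C is the midpoint of UP ⇒ C = (0, 1/2)
3. W lies on line JP with JW:WP = 4:5 ⇒ W = (5/9, 4/9)
4. T is the centroid of triangle CWU ⇒ T = (5/27, 17/54)
2·[PUL] = 3/8, 2·[WUT] = -5/54
[PUL]:[WUT] = 3/8:-5/54 = -81/20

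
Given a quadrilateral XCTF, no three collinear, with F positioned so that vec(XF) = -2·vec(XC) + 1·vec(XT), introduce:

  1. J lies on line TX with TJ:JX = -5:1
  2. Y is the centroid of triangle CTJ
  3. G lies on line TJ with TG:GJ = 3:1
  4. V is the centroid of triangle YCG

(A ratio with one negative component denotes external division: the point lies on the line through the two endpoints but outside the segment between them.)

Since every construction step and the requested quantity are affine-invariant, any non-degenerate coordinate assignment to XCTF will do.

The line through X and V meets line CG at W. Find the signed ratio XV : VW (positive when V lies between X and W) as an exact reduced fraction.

XV:VW = -19/10

Work in coordinates with X = (0, 0), C = (1, 0), T = (0, 1), F = (-2, 1).
1. J lies on line TX with TJ:JX = -5:1 ⇒ J = (0, -1/4)
2. Y is the centroid of triangle CTJ ⇒ Y = (1/3, 1/4)
3. G lies on line TJ with TG:GJ = 3:1 ⇒ G = (0, 1/16)
4. V is the centroid of triangle YCG ⇒ V = (4/9, 5/48)
line XV meets CG at W = (4/19, 15/304)
V = X + t·(W−X) with t = 19/9, so XV:VW = 19/9:-10/9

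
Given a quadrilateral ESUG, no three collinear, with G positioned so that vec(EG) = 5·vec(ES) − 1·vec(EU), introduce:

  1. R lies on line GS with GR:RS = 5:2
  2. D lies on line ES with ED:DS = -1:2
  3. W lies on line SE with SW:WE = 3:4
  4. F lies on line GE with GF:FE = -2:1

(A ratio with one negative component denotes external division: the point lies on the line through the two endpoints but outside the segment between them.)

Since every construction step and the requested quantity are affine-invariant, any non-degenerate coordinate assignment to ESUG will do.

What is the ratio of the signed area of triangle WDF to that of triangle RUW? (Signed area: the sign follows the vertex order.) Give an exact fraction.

[WDF]:[RUW] = -77/69

Set E = (0, 0), S = (1, 0), U = (0, 1), G = (5, -1); any affine frame gives the same invariant.
1. R lies on line GS with GR:RS = 5:2 ⇒ R = (15/7, -2/7)
2. D lies on line ES with ED:DS = -1:2 ⇒ D = (-1, 0)
3. W lies on line SE with SW:WE = 3:4 ⇒ W = (4/7, 0)
4. F lies on line GE with GF:FE = -2:1 ⇒ F = (-5, 1)
2·[WDF] = -11/7, 2·[RUW] = 69/49
[WDF]:[RUW] = -11/7:69/49 = -77/69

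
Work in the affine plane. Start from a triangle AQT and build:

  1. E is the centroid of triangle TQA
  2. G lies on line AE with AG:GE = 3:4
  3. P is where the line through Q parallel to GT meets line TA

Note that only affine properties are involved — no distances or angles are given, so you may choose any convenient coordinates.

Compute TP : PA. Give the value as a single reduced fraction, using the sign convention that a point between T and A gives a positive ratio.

Assign A = (0, 0), Q = (1, 0), T = (0, 1) — the answer is frame-independent, so this choice is without loss of generality.
1. E is the centroid of triangle TQA ⇒ E = (1/3, 1/3)
2. G lies on line AE with AG:GE = 3:4 ⇒ G = (1/7, 1/7)
3. P is where the line through Q parallel to GT meets line TA ⇒ P = (0, 6)
P = T + t·(A−T) with t = -5, so TP:PA = t:(1−t) = -5:6

TP:PA = -5/6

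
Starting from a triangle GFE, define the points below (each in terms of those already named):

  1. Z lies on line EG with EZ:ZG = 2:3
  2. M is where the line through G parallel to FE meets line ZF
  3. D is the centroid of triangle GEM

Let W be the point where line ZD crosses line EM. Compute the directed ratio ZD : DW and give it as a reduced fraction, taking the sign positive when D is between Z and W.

ZD:DW = 1/5

Assign G = (0, 0), F = (1, 0), E = (0, 1) — the answer is frame-independent, so this choice is without loss of generality.
1. Z lies on line EG with EZ:ZG = 2:3 ⇒ Z = (0, 3/5)
2. M is where the line through G parallel to FE meets line ZF ⇒ M = (-3/2, 3/2)
3. D is the centroid of triangle GEM ⇒ D = (-1/2, 5/6)
line ZD meets EM at W = (-3, 2)
D = Z + t·(W−Z) with t = 1/6, so ZD:DW = 1/6:5/6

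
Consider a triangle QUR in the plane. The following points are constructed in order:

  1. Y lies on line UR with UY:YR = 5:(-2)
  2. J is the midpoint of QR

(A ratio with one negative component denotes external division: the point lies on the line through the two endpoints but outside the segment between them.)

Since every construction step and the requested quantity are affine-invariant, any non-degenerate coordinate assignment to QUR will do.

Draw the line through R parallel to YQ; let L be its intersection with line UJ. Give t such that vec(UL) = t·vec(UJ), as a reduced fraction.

Set Q = (0, 0), U = (1, 0), R = (0, 1); any affine frame gives the same invariant.
1. Y lies on line UR with UY:YR = 5:(-2) ⇒ Y = (-2/3, 5/3)
2. J is the midpoint of QR ⇒ J = (0, 1/2)
through R parallel to YQ: direction (2/3, -5/3); meets UJ at L = (1/4, 3/8)
L = U + t·(J−U) with t = 3/4

t = 3/4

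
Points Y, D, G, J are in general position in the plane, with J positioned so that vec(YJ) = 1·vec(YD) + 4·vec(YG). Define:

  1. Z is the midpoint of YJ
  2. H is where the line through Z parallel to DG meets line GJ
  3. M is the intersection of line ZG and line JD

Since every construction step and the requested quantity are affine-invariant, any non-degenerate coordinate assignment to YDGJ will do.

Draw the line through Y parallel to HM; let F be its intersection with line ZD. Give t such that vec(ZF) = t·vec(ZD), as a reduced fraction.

Assign Y = (0, 0), D = (1, 0), G = (0, 1), J = (1, 4) — the answer is frame-independent, so this choice is without loss of generality.
1. Z is the midpoint of YJ ⇒ Z = (1/2, 2)
2. H is where the line through Z parallel to DG meets line GJ ⇒ H = (3/8, 17/8)
3. M is the intersection of line ZG and line JD ⇒ M = (1, 3)
through Y parallel to HM: direction (5/8, 7/8); meets ZD at F = (20/27, 28/27)
F = Z + t·(D−Z) with t = 13/27

t = 13/27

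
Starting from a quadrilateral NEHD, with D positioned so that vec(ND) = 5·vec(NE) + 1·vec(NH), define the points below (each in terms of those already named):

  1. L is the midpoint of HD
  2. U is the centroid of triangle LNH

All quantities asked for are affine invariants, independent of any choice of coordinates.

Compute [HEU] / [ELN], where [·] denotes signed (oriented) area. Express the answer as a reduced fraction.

Assign N = (0, 0), E = (1, 0), H = (0, 1), D = (5, 1) — the answer is frame-independent, so this choice is without loss of generality.
1. L is the midpoint of HD ⇒ L = (5/2, 1)
2. U is the centroid of triangle LNH ⇒ U = (5/6, 2/3)
2·[HEU] = 1/2, 2·[ELN] = 1
[HEU]:[ELN] = 1/2:1 = 1/2

[HEU]:[ELN] = 1/2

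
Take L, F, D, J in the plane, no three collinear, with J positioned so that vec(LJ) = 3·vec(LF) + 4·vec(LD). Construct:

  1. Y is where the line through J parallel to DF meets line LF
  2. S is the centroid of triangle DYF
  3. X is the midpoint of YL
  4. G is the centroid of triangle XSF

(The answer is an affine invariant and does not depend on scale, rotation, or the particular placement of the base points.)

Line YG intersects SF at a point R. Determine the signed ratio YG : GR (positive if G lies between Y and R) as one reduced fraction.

Work in coordinates with L = (0, 0), F = (1, 0), D = (0, 1), J = (3, 4).
1. Y is where the line through J parallel to DF meets line LF ⇒ Y = (7, 0)
2. S is the centroid of triangle DYF ⇒ S = (8/3, 1/3)
3. X is the midpoint of YL ⇒ X = (7/2, 0)
4. G is the centroid of triangle XSF ⇒ G = (43/18, 1/9)
line YG meets SF at R = (51/31, 4/31)
G = Y + t·(R−Y) with t = 31/36, so YG:GR = 31/36:5/36

YG:GR = 31/5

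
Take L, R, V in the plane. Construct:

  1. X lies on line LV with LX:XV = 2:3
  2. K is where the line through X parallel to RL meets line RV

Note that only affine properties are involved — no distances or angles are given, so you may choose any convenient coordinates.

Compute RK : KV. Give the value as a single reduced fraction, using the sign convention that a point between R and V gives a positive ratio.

RK:KV = 2/3

Set L = (0, 0), R = (1, 0), V = (0, 1); any affine frame gives the same invariant.
1. X lies on line LV with LX:XV = 2:3 ⇒ X = (0, 2/5)
2. K is where the line through X parallel to RL meets line RV ⇒ K = (3/5, 2/5)
K = R + t·(V−R) with t = 2/5, so RK:KV = t:(1−t) = 2/5:3/5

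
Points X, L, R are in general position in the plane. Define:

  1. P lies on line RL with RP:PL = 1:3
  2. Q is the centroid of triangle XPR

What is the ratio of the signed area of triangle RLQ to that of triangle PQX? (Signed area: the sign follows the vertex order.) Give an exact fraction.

[RLQ]:[PQX] = -4

Assign X = (0, 0), L = (1, 0), R = (0, 1) — the answer is frame-independent, so this choice is without loss of generality.
1. P lies on line RL with RP:PL = 1:3 ⇒ P = (1/4, 3/4)
2. Q is the centroid of triangle XPR ⇒ Q = (1/12, 7/12)
2·[RLQ] = -1/3, 2·[PQX] = 1/12
[RLQ]:[PQX] = -1/3:1/12 = -4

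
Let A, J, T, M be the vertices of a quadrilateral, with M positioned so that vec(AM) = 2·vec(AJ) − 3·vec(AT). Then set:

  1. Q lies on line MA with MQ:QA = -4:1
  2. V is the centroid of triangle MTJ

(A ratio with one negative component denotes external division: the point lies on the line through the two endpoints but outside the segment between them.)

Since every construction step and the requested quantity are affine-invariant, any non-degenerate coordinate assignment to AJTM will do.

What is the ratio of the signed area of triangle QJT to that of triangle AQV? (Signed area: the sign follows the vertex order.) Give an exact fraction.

Assign A = (0, 0), J = (1, 0), T = (0, 1), M = (2, -3) — the answer is frame-independent, so this choice is without loss of generality.
1. Q lies on line MA with MQ:QA = -4:1 ⇒ Q = (-2/3, 1)
2. V is the centroid of triangle MTJ ⇒ V = (1, -2/3)
2·[QJT] = 2/3, 2·[AQV] = -5/9
[QJT]:[AQV] = 2/3:-5/9 = -6/5

[QJT]:[AQV] = -6/5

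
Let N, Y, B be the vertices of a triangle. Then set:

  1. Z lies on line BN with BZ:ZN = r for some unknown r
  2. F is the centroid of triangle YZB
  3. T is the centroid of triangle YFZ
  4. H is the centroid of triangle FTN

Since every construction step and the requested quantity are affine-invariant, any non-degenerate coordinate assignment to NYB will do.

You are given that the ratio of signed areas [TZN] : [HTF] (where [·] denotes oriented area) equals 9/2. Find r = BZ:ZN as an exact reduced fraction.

Choose coordinates N = (0, 0), Y = (1, 0), B = (0, 1).
1. With BZ:ZN = r, write λ = r/(r+1) so Z = B + λ·(N−B); Z is affine-linear in λ
2. F is the centroid of triangle YZB ⇒ F is an affine combination of earlier points and hence also affine-linear in λ
3. T is the centroid of triangle YFZ ⇒ T is an affine combination of earlier points and hence also affine-linear in λ
4. H is the centroid of triangle FTN ⇒ H is an affine combination of earlier points and hence also affine-linear in λ
Every point depending on Z is an affine combination of Z and λ-independent points, so each such coordinate is linear in λ; the λ² term in each signed area is a multiple of (N−B)×(N−B) = 0, so 2·[TZN] and 2·[HTF] are each linear in λ. Evaluating at λ=0 and λ=1:
  2·[TZN] = -4/9·λ + 4/9,   2·[HTF] = 1/27
So [TZN]:[HTF] = (-4/9·λ + 4/9) / (1/27). Setting this equal to 9/2:
  -4/9·λ + 4/9 = 9/2·(1/27)  ⇒  λ = 5/8
Then r = λ/(1−λ) = (5/8)/(3/8) = 5/3. Check: with r = 5/3, Z = (0, 3/8) and [TZN]:[HTF] = 9/2 as required.

r = 5/3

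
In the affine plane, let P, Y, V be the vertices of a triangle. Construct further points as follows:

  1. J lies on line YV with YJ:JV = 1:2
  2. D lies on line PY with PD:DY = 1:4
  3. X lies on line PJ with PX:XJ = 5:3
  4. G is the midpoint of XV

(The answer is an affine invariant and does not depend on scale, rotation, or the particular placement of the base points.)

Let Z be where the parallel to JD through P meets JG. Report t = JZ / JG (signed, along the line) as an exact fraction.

t = 16/67

Work in coordinates with P = (0, 0), Y = (1, 0), V = (0, 1).
1. J lies on line YV with YJ:JV = 1:2 ⇒ J = (2/3, 1/3)
2. D lies on line PY with PD:DY = 1:4 ⇒ D = (1/5, 0)
3. X lies on line PJ with PX:XJ = 5:3 ⇒ X = (5/12, 5/24)
4. G is the midpoint of XV ⇒ G = (5/24, 29/48)
through P parallel to JD: direction (-7/15, -1/3); meets JG at Z = (112/201, 80/201)
Z = J + t·(G−J) with t = 16/67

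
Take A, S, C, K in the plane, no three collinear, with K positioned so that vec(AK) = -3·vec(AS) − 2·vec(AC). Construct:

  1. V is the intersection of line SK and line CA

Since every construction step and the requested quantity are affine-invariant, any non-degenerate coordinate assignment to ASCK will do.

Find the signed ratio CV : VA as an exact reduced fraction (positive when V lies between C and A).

Choose coordinates A = (0, 0), S = (1, 0), C = (0, 1), K = (-3, -2).
1. V is the intersection of line SK and line CA ⇒ V = (0, -1/2)
V = C + t·(A−C) with t = 3/2, so CV:VA = t:(1−t) = 3/2:-1/2

CV:VA = -3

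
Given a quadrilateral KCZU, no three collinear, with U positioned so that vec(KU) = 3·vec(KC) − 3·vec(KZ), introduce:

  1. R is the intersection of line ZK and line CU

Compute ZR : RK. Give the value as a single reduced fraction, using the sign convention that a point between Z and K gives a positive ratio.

ZR:RK = -1/3

Set K = (0, 0), C = (1, 0), Z = (0, 1), U = (3, -3); any affine frame gives the same invariant.
1. R is the intersection of line ZK and line CU ⇒ R = (0, 3/2)
R = Z + t·(K−Z) with t = -1/2, so ZR:RK = t:(1−t) = -1/2:3/2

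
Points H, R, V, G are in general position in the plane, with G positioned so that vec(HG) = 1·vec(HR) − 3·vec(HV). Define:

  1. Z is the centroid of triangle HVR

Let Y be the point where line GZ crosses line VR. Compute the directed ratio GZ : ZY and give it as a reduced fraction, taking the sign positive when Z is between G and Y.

Choose coordinates H = (0, 0), R = (1, 0), V = (0, 1), G = (1, -3).
1. Z is the centroid of triangle HVR ⇒ Z = (1/3, 1/3)
line GZ meets VR at Y = (1/4, 3/4)
Z = G + t·(Y−G) with t = 8/9, so GZ:ZY = 8/9:1/9

GZ:ZY = 8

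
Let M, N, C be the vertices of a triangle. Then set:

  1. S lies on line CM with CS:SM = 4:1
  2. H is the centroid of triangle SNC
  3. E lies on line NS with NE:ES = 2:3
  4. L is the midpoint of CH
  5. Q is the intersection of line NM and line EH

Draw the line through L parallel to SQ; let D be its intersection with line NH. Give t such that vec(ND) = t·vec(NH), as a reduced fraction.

t = 9/4

Work in coordinates with M = (0, 0), N = (1, 0), C = (0, 1).
1. S lies on line CM with CS:SM = 4:1 ⇒ S = (0, 1/5)
2. H is the centroid of triangle SNC ⇒ H = (1/3, 2/5)
3. E lies on line NS with NE:ES = 2:3 ⇒ E = (3/5, 2/25)
4. L is the midpoint of CH ⇒ L = (1/6, 7/10)
5. Q is the intersection of line NM and line EH ⇒ Q = (2/3, 0)
through L parallel to SQ: direction (2/3, -1/5); meets NH at D = (-1/2, 9/10)
D = N + t·(H−N) with t = 9/4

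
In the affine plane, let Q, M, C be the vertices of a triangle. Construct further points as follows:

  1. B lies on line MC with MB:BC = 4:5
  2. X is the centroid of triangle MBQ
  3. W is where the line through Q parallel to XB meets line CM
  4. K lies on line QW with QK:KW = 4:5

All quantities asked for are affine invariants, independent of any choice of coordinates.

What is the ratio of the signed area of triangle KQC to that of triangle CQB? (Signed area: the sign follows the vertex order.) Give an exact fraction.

[KQC]:[CQB] = -4/45

Choose coordinates Q = (0, 0), M = (1, 0), C = (0, 1).
1. B lies on line MC with MB:BC = 4:5 ⇒ B = (5/9, 4/9)
2. X is the centroid of triangle MBQ ⇒ X = (14/27, 4/27)
3. W is where the line through Q parallel to XB meets line CM ⇒ W = (1/9, 8/9)
4. K lies on line QW with QK:KW = 4:5 ⇒ K = (4/81, 32/81)
2·[KQC] = -4/81, 2·[CQB] = 5/9
[KQC]:[CQB] = -4/81:5/9 = -4/45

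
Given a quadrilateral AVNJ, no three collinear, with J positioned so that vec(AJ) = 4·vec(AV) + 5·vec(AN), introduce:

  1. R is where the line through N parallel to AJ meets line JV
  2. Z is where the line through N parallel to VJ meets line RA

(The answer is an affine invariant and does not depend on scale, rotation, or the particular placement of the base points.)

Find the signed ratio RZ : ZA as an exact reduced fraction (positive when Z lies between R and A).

RZ:ZA = -8/3

Set A = (0, 0), V = (1, 0), N = (0, 1), J = (4, 5); any affine frame gives the same invariant.
1. R is where the line through N parallel to AJ meets line JV ⇒ R = (32/5, 9)
2. Z is where the line through N parallel to VJ meets line RA ⇒ Z = (-96/25, -27/5)
Z = R + t·(A−R) with t = 8/5, so RZ:ZA = t:(1−t) = 8/5:-3/5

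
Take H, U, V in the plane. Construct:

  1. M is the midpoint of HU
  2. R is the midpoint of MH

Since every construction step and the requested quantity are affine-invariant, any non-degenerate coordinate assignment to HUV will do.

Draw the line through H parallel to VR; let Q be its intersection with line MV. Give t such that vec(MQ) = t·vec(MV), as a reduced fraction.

t = 2

Set H = (0, 0), U = (1, 0), V = (0, 1); any affine frame gives the same invariant.
1. M is the midpoint of HU ⇒ M = (1/2, 0)
2. R is the midpoint of MH ⇒ R = (1/4, 0)
through H parallel to VR: direction (1/4, -1); meets MV at Q = (-1/2, 2)
Q = M + t·(V−M) with t = 2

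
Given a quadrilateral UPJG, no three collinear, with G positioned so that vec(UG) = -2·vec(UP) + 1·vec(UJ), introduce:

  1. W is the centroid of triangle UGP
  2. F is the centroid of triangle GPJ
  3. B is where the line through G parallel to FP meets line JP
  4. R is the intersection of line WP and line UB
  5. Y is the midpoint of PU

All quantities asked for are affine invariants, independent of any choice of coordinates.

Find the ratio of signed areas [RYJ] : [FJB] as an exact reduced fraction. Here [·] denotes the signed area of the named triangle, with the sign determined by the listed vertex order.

Assign U = (0, 0), P = (1, 0), J = (0, 1), G = (-2, 1) — the answer is frame-independent, so this choice is without loss of generality.
1. W is the centroid of triangle UGP ⇒ W = (-1/3, 1/3)
2. F is the centroid of triangle GPJ ⇒ F = (-1/3, 2/3)
3. B is where the line through G parallel to FP meets line JP ⇒ B = (2, -1)
4. R is the intersection of line WP and line UB ⇒ R = (-1, 1/2)
5. Y is the midpoint of PU ⇒ Y = (1/2, 0)
2·[RYJ] = 5/4, 2·[FJB] = -4/3
[RYJ]:[FJB] = 5/4:-4/3 = -15/16

[RYJ]:[FJB] = -15/16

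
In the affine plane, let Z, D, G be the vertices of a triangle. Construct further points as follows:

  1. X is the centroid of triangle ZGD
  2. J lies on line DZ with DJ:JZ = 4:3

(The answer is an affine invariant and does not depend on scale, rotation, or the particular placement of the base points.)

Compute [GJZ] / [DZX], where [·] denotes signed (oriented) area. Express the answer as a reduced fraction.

Choose coordinates Z = (0, 0), D = (1, 0), G = (0, 1).
1. X is the centroid of triangle ZGD ⇒ X = (1/3, 1/3)
2. J lies on line DZ with DJ:JZ = 4:3 ⇒ J = (3/7, 0)
2·[GJZ] = -3/7, 2·[DZX] = -1/3
[GJZ]:[DZX] = -3/7:-1/3 = 9/7

[GJZ]:[DZX] = 9/7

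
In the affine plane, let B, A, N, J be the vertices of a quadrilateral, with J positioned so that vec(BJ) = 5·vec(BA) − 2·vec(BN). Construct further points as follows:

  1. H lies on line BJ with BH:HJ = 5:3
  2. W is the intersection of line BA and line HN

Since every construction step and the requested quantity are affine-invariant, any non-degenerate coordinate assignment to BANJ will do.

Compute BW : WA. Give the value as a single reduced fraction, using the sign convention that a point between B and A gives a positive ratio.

BW:WA = -25/7

Set B = (0, 0), A = (1, 0), N = (0, 1), J = (5, -2); any affine frame gives the same invariant.
1. H lies on line BJ with BH:HJ = 5:3 ⇒ H = (25/8, -5/4)
2. W is the intersection of line BA and line HN ⇒ W = (25/18, 0)
W = B + t·(A−B) with t = 25/18, so BW:WA = t:(1−t) = 25/18:-7/18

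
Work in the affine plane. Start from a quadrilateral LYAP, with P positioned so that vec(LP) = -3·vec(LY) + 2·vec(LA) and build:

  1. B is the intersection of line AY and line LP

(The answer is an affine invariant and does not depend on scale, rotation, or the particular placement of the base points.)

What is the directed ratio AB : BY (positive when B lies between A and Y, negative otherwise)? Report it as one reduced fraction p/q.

AB:BY = -3/2

Assign L = (0, 0), Y = (1, 0), A = (0, 1), P = (-3, 2) — the answer is frame-independent, so this choice is without loss of generality.
1. B is the intersection of line AY and line LP ⇒ B = (3, -2)
B = A + t·(Y−A) with t = 3, so AB:BY = t:(1−t) = 3:-2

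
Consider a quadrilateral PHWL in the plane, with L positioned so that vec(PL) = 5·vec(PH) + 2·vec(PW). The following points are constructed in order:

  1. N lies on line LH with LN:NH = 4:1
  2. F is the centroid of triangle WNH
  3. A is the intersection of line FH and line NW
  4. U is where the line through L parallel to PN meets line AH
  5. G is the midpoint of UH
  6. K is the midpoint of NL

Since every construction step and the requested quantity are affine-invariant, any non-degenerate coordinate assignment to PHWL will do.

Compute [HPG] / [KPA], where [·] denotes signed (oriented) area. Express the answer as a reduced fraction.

Assign P = (0, 0), H = (1, 0), W = (0, 1), L = (5, 2) — the answer is frame-independent, so this choice is without loss of generality.
1. N lies on line LH with LN:NH = 4:1 ⇒ N = (9/5, 2/5)
2. F is the centroid of triangle WNH ⇒ F = (14/15, 7/15)
3. A is the intersection of line FH and line NW ⇒ A = (9/10, 7/10)
4. U is where the line through L parallel to PN meets line AH ⇒ U = (11/13, 14/13)
5. G is the midpoint of UH ⇒ G = (12/13, 7/13)
6. K is the midpoint of NL ⇒ K = (17/5, 6/5)
2·[HPG] = -7/13, 2·[KPA] = -13/10
[HPG]:[KPA] = -7/13:-13/10 = 70/169

[HPG]:[KPA] = 70/169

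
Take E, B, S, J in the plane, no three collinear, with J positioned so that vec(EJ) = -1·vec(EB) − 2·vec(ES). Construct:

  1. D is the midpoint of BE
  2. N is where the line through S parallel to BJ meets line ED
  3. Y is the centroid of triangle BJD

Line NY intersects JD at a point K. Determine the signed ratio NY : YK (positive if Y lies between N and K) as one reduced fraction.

NY:YK = -10

Assign E = (0, 0), B = (1, 0), S = (0, 1), J = (-1, -2) — the answer is frame-independent, so this choice is without loss of generality.
1. D is the midpoint of BE ⇒ D = (1/2, 0)
2. N is where the line through S parallel to BJ meets line ED ⇒ N = (-1, 0)
3. Y is the centroid of triangle BJD ⇒ Y = (1/6, -2/3)
line NY meets JD at K = (1/20, -3/5)
Y = N + t·(K−N) with t = 10/9, so NY:YK = 10/9:-1/9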